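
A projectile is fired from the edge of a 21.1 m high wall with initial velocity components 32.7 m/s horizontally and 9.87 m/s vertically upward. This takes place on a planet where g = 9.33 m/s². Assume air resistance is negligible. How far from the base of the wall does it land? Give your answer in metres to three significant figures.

112 m

The projectile lands when y = 21.1 + (9.870) t − ½·9.33·t² = 0. Positive root: t = (9.870 + √(9.870² + 2·9.33·21.1)) / 9.33 = (9.870 + 22.16) / 9.33 = 3.433 s.
Horizontal distance: R = vₓ t = 32.70 × 3.433 = 112.3 m.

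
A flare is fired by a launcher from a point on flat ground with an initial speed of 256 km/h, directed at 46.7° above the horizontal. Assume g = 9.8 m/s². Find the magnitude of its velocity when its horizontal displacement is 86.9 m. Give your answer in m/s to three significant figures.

59.6 m/s

Convert: 256 km/h = 256/3.6 = 71.11 m/s.
Resolve: vₓ = 71.11 cos 46.7° = 48.77 m/s and v_y0 = 71.11 sin 46.7° = 51.75 m/s.
At x = 86.9 m, t = x/vₓ = 86.9/48.77 = 1.782 s.
Vertical velocity there: v_y = v_y0 − g t = 51.75 − 9.80 × 1.782 = 34.29 m/s.
Speed: √(vₓ² + v_y²) = √(48.77² + 34.29²) = 59.62 m/s.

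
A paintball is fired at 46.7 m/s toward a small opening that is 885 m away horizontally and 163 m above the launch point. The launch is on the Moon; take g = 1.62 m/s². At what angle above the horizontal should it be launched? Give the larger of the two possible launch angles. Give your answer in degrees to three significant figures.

67.3°

Trajectory: y = x tanθ − g x² (1 + tan²θ)/(2v₀²). With x = 885, y = 163, v₀ = 46.7, g = 1.62:
290.9 tan²θ − 885 tanθ + (453.9) = 0.
tanθ = [885 ± √(885² − 4 × 290.9 × (453.9))] / (2 × 290.9) = (885 ± 505.1) / 581.8, giving tanθ = 0.6531 or 2.389.
θ = 33.15° or 67.29°; the larger is 67.29°.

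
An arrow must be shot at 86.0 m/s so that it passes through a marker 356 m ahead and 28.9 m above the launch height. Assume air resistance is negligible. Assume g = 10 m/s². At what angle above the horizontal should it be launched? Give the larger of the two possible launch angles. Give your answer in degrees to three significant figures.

Trajectory: y = x tanθ − g x² (1 + tan²θ)/(2v₀²). With x = 356, y = 28.9, v₀ = 86.0, g = 10.0:
85.68 tan²θ − 356 tanθ + (114.6) = 0.
tanθ = [356 ± √(356² − 4 × 85.68 × (114.6))] / (2 × 85.68) = (356 ± 295.8) / 171.4, giving tanθ = 0.3516 or 3.803.
θ = 19.37° or 75.27°; the larger is 75.27°.

75.3°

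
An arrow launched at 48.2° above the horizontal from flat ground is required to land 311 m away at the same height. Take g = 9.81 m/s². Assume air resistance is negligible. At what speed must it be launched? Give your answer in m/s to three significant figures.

From R = (v₀² / g) sin 2θ: v₀ = √(gR / sin 2θ).
v₀ = √(9.81 × 311 / sin 96.40°) = √(3051 / 0.9938) = √3070.0 = 55.41 m/s.

55.4 m/s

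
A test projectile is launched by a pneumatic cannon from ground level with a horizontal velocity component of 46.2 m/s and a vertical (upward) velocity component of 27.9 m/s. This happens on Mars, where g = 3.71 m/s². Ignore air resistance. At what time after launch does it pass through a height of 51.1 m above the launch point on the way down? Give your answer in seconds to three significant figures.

12.9 s

Set y = v_y0 t − ½ g t² = 51.1: 1.855 t² − 27.90 t + 51.1 = 0.
t = [27.90 ± √(27.90² − 2·3.71·51.1)] / 3.71 = (27.90 ± 19.98) / 3.71, so t = 2.134 s or t = 12.91 s.
The descending-branch root is 12.91 s.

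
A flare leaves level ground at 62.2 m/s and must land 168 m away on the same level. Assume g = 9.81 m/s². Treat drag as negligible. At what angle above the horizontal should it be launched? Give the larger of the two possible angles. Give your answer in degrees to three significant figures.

From R = (v₀²/g) sin 2θ: sin 2θ = 9.81 × 168 / 3868.8 = 0.4260.
2θ = 25.21° or 180° − 25.21° = 154.8°, so θ = 12.61° or 77.39°.
The larger angle is 77.39°.

77.4°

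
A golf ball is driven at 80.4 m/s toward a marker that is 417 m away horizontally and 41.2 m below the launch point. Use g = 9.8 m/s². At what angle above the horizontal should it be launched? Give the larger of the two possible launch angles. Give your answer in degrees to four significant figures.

Trajectory: y = x tanθ − g x² (1 + tan²θ)/(2v₀²). With x = 417, y = −41.2, v₀ = 80.4, g = 9.80:
131.8 tan²θ − 417 tanθ + (90.61) = 0.
tanθ = [417 ± √(417² − 4 × 131.8 × (90.61))] / (2 × 131.8) = (417 ± 355.1) / 263.6, giving tanθ = 0.2347 or 2.929.
θ = 13.21° or 71.15°; the larger is 71.15°.

71.15°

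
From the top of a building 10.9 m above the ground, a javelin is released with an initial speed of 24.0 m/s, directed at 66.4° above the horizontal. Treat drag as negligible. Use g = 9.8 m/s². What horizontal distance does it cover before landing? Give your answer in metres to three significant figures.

47.5 m

Components: vₓ = 24.00 cos 66.4° = 9.608 m/s, v_y0 = 24.00 sin 66.4° = 21.99 m/s.
The projectile lands when y = 10.9 + (21.99) t − ½·9.80·t² = 0. Positive root: t = (21.99 + √(21.99² + 2·9.80·10.9)) / 9.80 = (21.99 + 26.41) / 9.80 = 4.939 s.
Horizontal distance: R = vₓ t = 9.608 × 4.939 = 47.45 m.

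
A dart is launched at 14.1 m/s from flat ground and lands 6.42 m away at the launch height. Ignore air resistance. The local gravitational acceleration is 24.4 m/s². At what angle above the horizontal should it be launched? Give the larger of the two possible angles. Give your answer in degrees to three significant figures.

R = v₀² sin 2θ / g gives sin 2θ = gR/v₀² = 24.4·6.42/14.1² = 0.7879.
2θ = 51.99° or 180° − 51.99° = 128.0°, so θ = 26.00° or 64.00°.
The larger angle is 64.00°.

64.0°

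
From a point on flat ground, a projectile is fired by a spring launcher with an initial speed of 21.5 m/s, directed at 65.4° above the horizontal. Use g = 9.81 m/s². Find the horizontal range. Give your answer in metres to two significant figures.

36 m

Components: vₓ = 21.50 cos 65.4° = 8.950 m/s, v_y0 = 21.50 sin 65.4° = 19.55 m/s.
Time aloft: T = 2 v_y0 / g = 2 × 19.55 / 9.81 = 3.985 s.
Range: R = vₓ T = 8.950 × 3.985 = 35.67 m.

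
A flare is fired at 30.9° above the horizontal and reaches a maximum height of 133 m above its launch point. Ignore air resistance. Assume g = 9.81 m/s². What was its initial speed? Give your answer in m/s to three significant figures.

99.5 m/s

At the peak v_y = 0, so v_y0 = √(2gH) = √(2 × 9.81 × 133) = 51.08 m/s.
v_y0 = v₀ sin θ ⇒ v₀ = 51.08 / sin 30.9° = 99.47 m/s.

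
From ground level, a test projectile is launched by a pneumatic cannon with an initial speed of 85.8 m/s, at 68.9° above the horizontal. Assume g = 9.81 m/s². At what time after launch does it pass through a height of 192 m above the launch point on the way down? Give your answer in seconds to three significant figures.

Horizontal component vₓ = 85.80 cos 68.9° = 30.89 m/s; vertical v_y0 = 85.80 sin 68.9° = 80.05 m/s.
Height y(t) = 80.05 t − 4.905 t² = 192 gives 4.905 t² − 80.05 t + 192 = 0.
Quadratic formula: t = (80.05 ± √2640.5) / 9.81 = (80.05 ± 51.39) / 9.81 → t = 2.922 s or 13.40 s.
The descending-branch root is 13.40 s.

13.4 s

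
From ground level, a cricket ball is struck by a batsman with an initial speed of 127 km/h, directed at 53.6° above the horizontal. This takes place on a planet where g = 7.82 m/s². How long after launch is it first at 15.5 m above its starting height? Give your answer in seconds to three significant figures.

0.595 s

Convert: 127 km/h = 127/3.6 = 35.28 m/s.
Horizontal component vₓ = 35.28 cos 53.6° = 20.93 m/s; vertical v_y0 = 35.28 sin 53.6° = 28.39 m/s.
Set y = v_y0 t − ½ g t² = 15.5: 3.910 t² − 28.39 t + 15.5 = 0.
t = [28.39 ± √(28.39² − 2·7.82·15.5)] / 7.82 = (28.39 ± 23.75) / 7.82, so t = 0.5945 s or t = 6.668 s.
The first (ascending) time is 0.5945 s.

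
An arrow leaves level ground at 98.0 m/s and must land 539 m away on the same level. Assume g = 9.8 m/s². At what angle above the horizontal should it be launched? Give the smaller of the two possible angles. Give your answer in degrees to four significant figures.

From R = (v₀²/g) sin 2θ: sin 2θ = 9.80 × 539 / 9604.0 = 0.5500.
2θ = 33.37° or 180° − 33.37° = 146.6°, so θ = 16.68° or 73.32°.
The smaller angle is 16.68°.

16.68°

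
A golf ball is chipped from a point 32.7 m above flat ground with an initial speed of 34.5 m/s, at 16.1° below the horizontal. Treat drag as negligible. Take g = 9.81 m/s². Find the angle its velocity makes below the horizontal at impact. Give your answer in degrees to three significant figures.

Resolve: vₓ = 34.50 cos 16.1° = 33.15 m/s and v_y0 = −9.567 m/s (downward).
The projectile lands when y = 32.7 + (−9.567) t − ½·9.81·t² = 0. Positive root: t = (−9.567 + √(9.567² + 2·9.81·32.7)) / 9.81 = (−9.567 + 27.08) / 9.81 = 1.785 s.
At impact: v_y = v_y0 − g t = −27.08 m/s; vₓ = 33.15 m/s.
Angle below horizontal: arctan(|v_y|/vₓ) = arctan(27.08/33.15) = 39.24°.

39.2°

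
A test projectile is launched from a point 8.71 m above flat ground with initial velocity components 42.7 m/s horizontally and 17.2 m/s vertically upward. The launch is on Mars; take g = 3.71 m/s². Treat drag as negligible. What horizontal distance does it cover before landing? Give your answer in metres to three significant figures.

416 m

With up positive and y = 0 at the ground: y(t) = 8.71 + (17.20) t − 1.855 t². Setting y = 0 and taking the positive root: t = [17.20 + √(17.20² + 2·3.71·8.71)] / 3.71 = (17.20 + 18.99) / 3.71 = 9.754 s.
Horizontal distance: R = vₓ t = 42.70 × 9.754 = 416.5 m.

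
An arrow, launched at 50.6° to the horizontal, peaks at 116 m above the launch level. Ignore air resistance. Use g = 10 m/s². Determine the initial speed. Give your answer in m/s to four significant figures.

62.33 m/s

At the peak v_y = 0, so v_y0 = √(2gH) = √(2 × 10.0 × 116) = 48.17 m/s.
v_y0 = v₀ sin θ ⇒ v₀ = 48.17 / sin 50.6° = 62.33 m/s.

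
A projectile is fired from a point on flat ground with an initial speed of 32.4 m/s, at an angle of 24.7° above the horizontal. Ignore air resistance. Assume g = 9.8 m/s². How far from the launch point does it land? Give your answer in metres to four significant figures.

81.33 m

Components: vₓ = 32.40 cos 24.7° = 29.44 m/s, v_y0 = 32.40 sin 24.7° = 13.54 m/s.
Flight time T = 2 v_y0 / g = 2.763 s.
Range: R = vₓ T = 29.44 × 2.763 = 81.33 m.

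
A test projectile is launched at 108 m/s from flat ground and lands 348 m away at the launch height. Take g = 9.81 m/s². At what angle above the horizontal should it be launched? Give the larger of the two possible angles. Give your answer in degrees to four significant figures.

R = v₀² sin 2θ / g gives sin 2θ = gR/v₀² = 9.81·348/108² = 0.2927.
2θ = 17.02° or 180° − 17.02° = 163.0°, so θ = 8.509° or 81.49°.
The larger angle is 81.49°.

81.49°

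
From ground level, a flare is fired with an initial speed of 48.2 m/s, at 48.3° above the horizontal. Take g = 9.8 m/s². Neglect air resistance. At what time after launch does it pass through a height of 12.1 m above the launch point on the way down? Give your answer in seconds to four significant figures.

vₓ = 48.20 cos 48.3° = 32.06 m/s; v_y0 = 48.20 sin 48.3° = 35.99 m/s.
Set y = v_y0 t − ½ g t² = 12.1: 4.900 t² − 35.99 t + 12.1 = 0.
Quadratic formula: t = (35.99 ± √1058.0) / 9.80 = (35.99 ± 32.53) / 9.80 → t = 0.3532 s or 6.991 s.
The descending-branch root is 6.991 s.

6.991 s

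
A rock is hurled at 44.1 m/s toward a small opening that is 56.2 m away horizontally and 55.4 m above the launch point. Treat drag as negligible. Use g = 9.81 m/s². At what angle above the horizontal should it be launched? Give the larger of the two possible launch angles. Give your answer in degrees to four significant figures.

Trajectory: y = x tanθ − g x² (1 + tan²θ)/(2v₀²). With x = 56.2, y = 55.4, v₀ = 44.1, g = 9.81:
7.966 tan²θ − 56.2 tanθ + (63.37) = 0.
tanθ = [56.2 ± √(56.2² − 4 × 7.966 × (63.37))] / (2 × 7.966) = (56.2 ± 33.75) / 15.93, giving tanθ = 1.409 or 5.646.
θ = 54.63° or 79.96°; the larger is 79.96°.

79.96°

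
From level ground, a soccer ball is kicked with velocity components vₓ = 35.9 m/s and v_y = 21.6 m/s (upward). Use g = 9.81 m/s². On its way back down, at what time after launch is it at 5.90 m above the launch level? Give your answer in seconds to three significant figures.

4.11 s

Height y(t) = 21.60 t − 4.905 t² = 5.90 gives 4.905 t² − 21.60 t + 5.90 = 0.
t = [21.60 ± √(21.60² − 2·9.81·5.90)] / 9.81 = (21.60 ± 18.73) / 9.81, so t = 0.2926 s or t = 4.111 s.
The descending-branch root is 4.111 s.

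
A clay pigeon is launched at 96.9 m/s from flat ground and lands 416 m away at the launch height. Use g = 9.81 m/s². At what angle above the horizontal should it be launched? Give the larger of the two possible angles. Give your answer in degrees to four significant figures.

77.12°

From R = (v₀²/g) sin 2θ: sin 2θ = 9.81 × 416 / 9389.6 = 0.4346.
2θ = 25.76° or 180° − 25.76° = 154.2°, so θ = 12.88° or 77.12°.
The larger angle is 77.12°.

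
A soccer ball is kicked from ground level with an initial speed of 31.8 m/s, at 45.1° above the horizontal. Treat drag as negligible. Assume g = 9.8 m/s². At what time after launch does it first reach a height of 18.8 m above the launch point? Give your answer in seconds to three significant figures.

Components: vₓ = 31.80 cos 45.1° = 22.45 m/s, v_y0 = 31.80 sin 45.1° = 22.53 m/s.
Height y(t) = 22.53 t − 4.900 t² = 18.8 gives 4.900 t² − 22.53 t + 18.8 = 0.
t = [22.53 ± √(22.53² − 2·9.80·18.8)] / 9.80 = (22.53 ± 11.79) / 9.80, so t = 1.096 s or t = 3.501 s.
The first (ascending) time is 1.096 s.

1.10 s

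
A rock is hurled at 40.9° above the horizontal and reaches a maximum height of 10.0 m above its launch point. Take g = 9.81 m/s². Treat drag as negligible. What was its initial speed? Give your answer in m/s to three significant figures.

21.4 m/s

At the peak v_y = 0, so v_y0 = √(2gH) = √(2 × 9.81 × 10.0) = 14.01 m/s.
v_y0 = v₀ sin θ ⇒ v₀ = 14.01 / sin 40.9° = 21.39 m/s.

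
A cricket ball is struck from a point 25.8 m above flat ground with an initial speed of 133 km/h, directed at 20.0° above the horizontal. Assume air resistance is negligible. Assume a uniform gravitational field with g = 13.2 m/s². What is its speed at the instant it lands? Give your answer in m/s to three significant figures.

45.2 m/s

Convert: 133 km/h = 133/3.6 = 36.94 m/s.
vₓ = 36.94 cos 20.0° = 34.72 m/s; v_y0 = 36.94 sin 20.0° = 12.64 m/s.
Vertical motion (up positive, ground at y = 0): 6.600 t² − (12.64) t − 25.8 = 0, so t = (12.64 + √(12.64² + 2·13.2·25.8)) / 13.2 = (12.64 + 29.00) / 13.2 = 3.154 s.
Vertical velocity at impact: v_y = v_y0 − g t = 12.64 − 13.2 × 3.154 = −29.00 m/s.
Speed: |v| = √(vₓ² + v_y²) = √(34.72² + 29.00²) = 45.23 m/s.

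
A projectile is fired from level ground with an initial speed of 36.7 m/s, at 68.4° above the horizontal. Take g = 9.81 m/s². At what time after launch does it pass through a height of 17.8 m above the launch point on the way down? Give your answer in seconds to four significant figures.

6.389 s

Resolve: vₓ = 36.70 cos 68.4° = 13.51 m/s and v_y0 = 36.70 sin 68.4° = 34.12 m/s.
Set y = v_y0 t − ½ g t² = 17.8: 4.905 t² − 34.12 t + 17.8 = 0.
Quadratic formula: t = (34.12 ± √815.13) / 9.81 = (34.12 ± 28.55) / 9.81 → t = 0.5680 s or 6.389 s.
The descending-branch root is 6.389 s.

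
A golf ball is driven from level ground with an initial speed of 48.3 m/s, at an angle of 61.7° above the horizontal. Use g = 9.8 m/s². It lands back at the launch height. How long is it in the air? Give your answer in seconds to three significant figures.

Components: vₓ = 48.30 cos 61.7° = 22.90 m/s, v_y0 = 48.30 sin 61.7° = 42.53 m/s.
Landing at launch height ⇒ T = 2 v_y0 / g = 2 × 42.53 / 9.80 = 8.679 s.

8.68 s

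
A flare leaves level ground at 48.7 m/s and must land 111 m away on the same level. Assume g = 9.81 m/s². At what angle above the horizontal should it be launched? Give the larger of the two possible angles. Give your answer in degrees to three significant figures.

76.3°

From R = (v₀²/g) sin 2θ: sin 2θ = 9.81 × 111 / 2371.7 = 0.4591.
2θ = 27.33° or 180° − 27.33° = 152.7°, so θ = 13.67° or 76.33°.
The larger angle is 76.33°.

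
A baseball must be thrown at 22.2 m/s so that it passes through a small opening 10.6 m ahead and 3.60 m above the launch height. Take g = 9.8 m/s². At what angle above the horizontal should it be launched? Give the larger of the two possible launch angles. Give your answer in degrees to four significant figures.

Trajectory: y = x tanθ − g x² (1 + tan²θ)/(2v₀²). With x = 10.6, y = 3.60, v₀ = 22.2, g = 9.80:
1.117 tan²θ − 10.6 tanθ + (4.717) = 0.
tanθ = [10.6 ± √(10.6² − 4 × 1.117 × (4.717))] / (2 × 1.117) = (10.6 ± 9.554) / 2.234, giving tanθ = 0.4681 or 9.021.
θ = 25.08° or 83.67°; the larger is 83.67°.

83.67°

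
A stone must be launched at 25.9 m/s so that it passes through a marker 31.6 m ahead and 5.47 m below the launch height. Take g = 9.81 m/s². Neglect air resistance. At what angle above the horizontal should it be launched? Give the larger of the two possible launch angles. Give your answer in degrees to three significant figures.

Trajectory: y = x tanθ − g x² (1 + tan²θ)/(2v₀²). With x = 31.6, y = −5.47, v₀ = 25.9, g = 9.81:
7.302 tan²θ − 31.6 tanθ + (1.832) = 0.
tanθ = [31.6 ± √(31.6² − 4 × 7.302 × (1.832))] / (2 × 7.302) = (31.6 ± 30.74) / 14.60, giving tanθ = 0.05876 or 4.269.
θ = 3.363° or 76.82°; the larger is 76.82°.

76.8°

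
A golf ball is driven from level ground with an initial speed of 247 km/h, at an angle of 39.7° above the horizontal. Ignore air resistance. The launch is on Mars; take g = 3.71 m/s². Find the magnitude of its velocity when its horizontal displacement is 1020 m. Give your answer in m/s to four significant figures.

Convert: 247 km/h = 247/3.6 = 68.61 m/s.
Components: vₓ = 68.61 cos 39.7° = 52.79 m/s, v_y0 = 68.61 sin 39.7° = 43.83 m/s.
Time to reach x = 1020 m: t = x/vₓ = 1020/52.79 = 19.32 s.
Vertical velocity there: v_y = v_y0 − g t = 43.83 − 3.71 × 19.32 = −27.86 m/s.
Speed: √(vₓ² + v_y²) = √(52.79² + 27.86²) = 59.69 m/s.

59.69 m/s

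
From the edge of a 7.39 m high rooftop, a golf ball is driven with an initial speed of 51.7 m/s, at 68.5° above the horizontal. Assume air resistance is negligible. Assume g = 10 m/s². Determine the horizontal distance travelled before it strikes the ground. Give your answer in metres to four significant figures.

Horizontal component vₓ = 51.70 cos 68.5° = 18.95 m/s; vertical v_y0 = 51.70 sin 68.5° = 48.10 m/s.
The projectile lands when y = 7.39 + (48.10) t − ½·10.0·t² = 0. Positive root: t = (48.10 + √(48.10² + 2·10.0·7.39)) / 10.0 = (48.10 + 49.62) / 10.0 = 9.772 s.
Horizontal distance: R = vₓ t = 18.95 × 9.772 = 185.2 m.

185.2 m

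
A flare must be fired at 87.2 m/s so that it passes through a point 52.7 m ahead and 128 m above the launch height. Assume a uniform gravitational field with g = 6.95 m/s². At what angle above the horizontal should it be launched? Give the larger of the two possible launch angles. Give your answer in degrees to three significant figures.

88.5°

Trajectory: y = x tanθ − g x² (1 + tan²θ)/(2v₀²). With x = 52.7, y = 128, v₀ = 87.2, g = 6.95:
1.269 tan²θ − 52.7 tanθ + (129.3) = 0.
tanθ = [52.7 ± √(52.7² − 4 × 1.269 × (129.3))] / (2 × 1.269) = (52.7 ± 46.05) / 2.538, giving tanθ = 2.618 or 38.90.
θ = 69.09° or 88.53°; the larger is 88.53°.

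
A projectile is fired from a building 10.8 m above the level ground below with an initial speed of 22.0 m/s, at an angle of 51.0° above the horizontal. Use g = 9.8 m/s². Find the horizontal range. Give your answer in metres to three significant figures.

55.9 m

Horizontal component vₓ = 22.00 cos 51.0° = 13.85 m/s; vertical v_y0 = 22.00 sin 51.0° = 17.10 m/s.
Vertical motion (up positive, ground at y = 0): 4.900 t² − (17.10) t − 10.8 = 0, so t = (17.10 + √(17.10² + 2·9.80·10.8)) / 9.80 = (17.10 + 22.45) / 9.80 = 4.035 s.
Horizontal distance: R = vₓ t = 13.85 × 4.035 = 55.87 m.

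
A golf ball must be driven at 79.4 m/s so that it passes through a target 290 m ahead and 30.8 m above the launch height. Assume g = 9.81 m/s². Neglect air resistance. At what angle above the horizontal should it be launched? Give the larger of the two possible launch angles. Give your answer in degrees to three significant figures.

Trajectory: y = x tanθ − g x² (1 + tan²θ)/(2v₀²). With x = 290, y = 30.8, v₀ = 79.4, g = 9.81:
65.43 tan²θ − 290 tanθ + (96.23) = 0.
tanθ = [290 ± √(290² − 4 × 65.43 × (96.23))] / (2 × 65.43) = (290 ± 242.7) / 130.9, giving tanθ = 0.3613 or 4.071.
θ = 19.86° or 76.20°; the larger is 76.20°.

76.2°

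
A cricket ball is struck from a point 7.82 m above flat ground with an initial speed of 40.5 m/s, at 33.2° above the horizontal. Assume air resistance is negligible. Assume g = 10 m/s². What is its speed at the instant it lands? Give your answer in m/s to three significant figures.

Horizontal component vₓ = 40.50 cos 33.2° = 33.89 m/s; vertical v_y0 = 40.50 sin 33.2° = 22.18 m/s.
The projectile lands when y = 7.82 + (22.18) t − ½·10.0·t² = 0. Positive root: t = (22.18 + √(22.18² + 2·10.0·7.82)) / 10.0 = (22.18 + 25.46) / 10.0 = 4.764 s.
Vertical velocity at impact: v_y = v_y0 − g t = 22.18 − 10.0 × 4.764 = −25.46 m/s.
Speed: |v| = √(vₓ² + v_y²) = √(33.89² + 25.46²) = 42.39 m/s.

42.4 m/s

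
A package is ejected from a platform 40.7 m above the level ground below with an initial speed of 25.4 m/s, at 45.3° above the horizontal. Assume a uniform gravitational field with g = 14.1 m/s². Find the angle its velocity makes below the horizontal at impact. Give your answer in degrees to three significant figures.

vₓ = 25.40 cos 45.3° = 17.87 m/s; v_y0 = 25.40 sin 45.3° = 18.05 m/s.
Vertical motion (up positive, ground at y = 0): 7.050 t² − (18.05) t − 40.7 = 0, so t = (18.05 + √(18.05² + 2·14.1·40.7)) / 14.1 = (18.05 + 38.39) / 14.1 = 4.003 s.
At impact: v_y = v_y0 − g t = −38.39 m/s; vₓ = 17.87 m/s.
Angle below horizontal: arctan(|v_y|/vₓ) = arctan(38.39/17.87) = 65.04°.

65.0°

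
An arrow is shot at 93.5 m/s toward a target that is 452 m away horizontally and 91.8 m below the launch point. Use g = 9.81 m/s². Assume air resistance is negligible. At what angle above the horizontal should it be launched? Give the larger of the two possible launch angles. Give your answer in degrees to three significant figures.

Trajectory: y = x tanθ − g x² (1 + tan²θ)/(2v₀²). With x = 452, y = −91.8, v₀ = 93.5, g = 9.81:
114.6 tan²θ − 452 tanθ + (22.83) = 0.
tanθ = [452 ± √(452² − 4 × 114.6 × (22.83))] / (2 × 114.6) = (452 ± 440.3) / 229.3, giving tanθ = 0.05117 or 3.892.
θ = 2.929° or 75.59°; the larger is 75.59°.

75.6°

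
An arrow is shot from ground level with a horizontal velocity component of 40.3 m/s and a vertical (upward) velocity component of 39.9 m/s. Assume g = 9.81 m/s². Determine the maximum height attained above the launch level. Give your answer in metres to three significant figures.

81.1 m

Maximum height: H = v_y0² / (2g) = 39.90² / (2 × 9.81) = 81.14 m.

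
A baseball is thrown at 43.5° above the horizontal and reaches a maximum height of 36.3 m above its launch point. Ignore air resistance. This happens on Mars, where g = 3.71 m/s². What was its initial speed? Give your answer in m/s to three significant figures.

23.8 m/s

At the peak v_y = 0, so v_y0 = √(2gH) = √(2 × 3.71 × 36.3) = 16.41 m/s.
v_y0 = v₀ sin θ ⇒ v₀ = 16.41 / sin 43.5° = 23.84 m/s.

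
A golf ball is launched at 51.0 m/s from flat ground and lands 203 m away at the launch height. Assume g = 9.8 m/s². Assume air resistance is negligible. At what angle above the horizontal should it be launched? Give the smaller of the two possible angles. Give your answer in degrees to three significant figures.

24.9°

R = v₀² sin 2θ / g gives sin 2θ = gR/v₀² = 9.80·203/51.0² = 0.7649.
2θ = 49.89° or 180° − 49.89° = 130.1°, so θ = 24.95° or 65.05°.
The smaller angle is 24.95°.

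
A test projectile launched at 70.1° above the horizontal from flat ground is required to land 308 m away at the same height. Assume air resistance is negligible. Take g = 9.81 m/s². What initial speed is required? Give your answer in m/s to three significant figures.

On level ground R = v₀² sin 2θ / g ⇒ v₀ = √(gR / sin 2θ).
v₀ = √(9.81 × 308 / sin 140.2°) = √(3021 / 0.6401) = √4720.3 = 68.70 m/s.

68.7 m/s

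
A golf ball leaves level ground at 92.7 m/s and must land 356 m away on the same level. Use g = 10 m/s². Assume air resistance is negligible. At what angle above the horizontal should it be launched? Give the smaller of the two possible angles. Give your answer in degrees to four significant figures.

R = v₀² sin 2θ / g gives sin 2θ = gR/v₀² = 10.0·356/92.7² = 0.4143.
2θ = 24.47° or 180° − 24.47° = 155.5°, so θ = 12.24° or 77.76°.
The smaller angle is 12.24°.

12.24°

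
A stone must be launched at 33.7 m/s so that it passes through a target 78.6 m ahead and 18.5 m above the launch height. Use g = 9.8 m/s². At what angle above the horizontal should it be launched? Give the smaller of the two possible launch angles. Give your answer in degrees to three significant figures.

38.0°

Trajectory: y = x tanθ − g x² (1 + tan²θ)/(2v₀²). With x = 78.6, y = 18.5, v₀ = 33.7, g = 9.80:
26.66 tan²θ − 78.6 tanθ + (45.16) = 0.
tanθ = [78.6 ± √(78.6² − 4 × 26.66 × (45.16))] / (2 × 26.66) = (78.6 ± 36.93) / 53.31, giving tanθ = 0.7817 or 2.167.
θ = 38.02° or 65.23°; the smaller is 38.02°.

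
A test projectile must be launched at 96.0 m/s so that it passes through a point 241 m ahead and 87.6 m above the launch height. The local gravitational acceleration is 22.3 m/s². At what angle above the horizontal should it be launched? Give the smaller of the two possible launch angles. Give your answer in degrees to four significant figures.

41.40°

Trajectory: y = x tanθ − g x² (1 + tan²θ)/(2v₀²). With x = 241, y = 87.6, v₀ = 96.0, g = 22.3:
70.27 tan²θ − 241 tanθ + (157.9) = 0.
tanθ = [241 ± √(241² − 4 × 70.27 × (157.9))] / (2 × 70.27) = (241 ± 117.1) / 140.5, giving tanθ = 0.8818 or 2.548.
θ = 41.40° or 68.57°; the smaller is 41.40°.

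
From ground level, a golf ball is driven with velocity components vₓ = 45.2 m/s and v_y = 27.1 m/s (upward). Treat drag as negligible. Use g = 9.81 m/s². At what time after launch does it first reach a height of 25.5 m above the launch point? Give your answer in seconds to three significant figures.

Height y(t) = 27.10 t − 4.905 t² = 25.5 gives 4.905 t² − 27.10 t + 25.5 = 0.
t = [27.10 ± √(27.10² − 2·9.81·25.5)] / 9.81 = (27.10 ± 15.30) / 9.81, so t = 1.203 s or t = 4.322 s.
The first (ascending) time is 1.203 s.

1.20 s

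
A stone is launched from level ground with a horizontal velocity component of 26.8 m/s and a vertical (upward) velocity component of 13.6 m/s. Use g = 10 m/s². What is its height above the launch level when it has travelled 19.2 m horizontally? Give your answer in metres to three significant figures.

At x = 19.2 m, t = x/vₓ = 19.2/26.80 = 0.7164 s.
Height: y = v_y0 t − ½ g t² = 13.60 × 0.7164 − 5.000 × 0.7164² = 9.743 − 2.566 = 7.177 m.

7.18 m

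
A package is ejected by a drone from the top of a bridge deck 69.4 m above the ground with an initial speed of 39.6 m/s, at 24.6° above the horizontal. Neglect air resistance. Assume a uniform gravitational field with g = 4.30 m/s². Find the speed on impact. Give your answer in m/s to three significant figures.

46.5 m/s

Components: vₓ = 39.60 cos 24.6° = 36.01 m/s, v_y0 = 39.60 sin 24.6° = 16.48 m/s.
The projectile lands when y = 69.4 + (16.48) t − ½·4.30·t² = 0. Positive root: t = (16.48 + √(16.48² + 2·4.30·69.4)) / 4.30 = (16.48 + 29.47) / 4.30 = 10.69 s.
Vertical velocity at impact: v_y = v_y0 − g t = 16.48 − 4.30 × 10.69 = −29.47 m/s.
Speed: |v| = √(vₓ² + v_y²) = √(36.01² + 29.47²) = 46.53 m/s.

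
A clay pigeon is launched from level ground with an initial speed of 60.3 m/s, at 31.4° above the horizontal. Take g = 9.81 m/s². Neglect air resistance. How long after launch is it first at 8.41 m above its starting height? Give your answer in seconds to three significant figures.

0.280 s

Components: vₓ = 60.30 cos 31.4° = 51.47 m/s, v_y0 = 60.30 sin 31.4° = 31.42 m/s.
Height y(t) = 31.42 t − 4.905 t² = 8.41 gives 4.905 t² − 31.42 t + 8.41 = 0.
Quadratic formula: t = (31.42 ± √822.02) / 9.81 = (31.42 ± 28.67) / 9.81 → t = 0.2799 s or 6.125 s.
The first (ascending) time is 0.2799 s.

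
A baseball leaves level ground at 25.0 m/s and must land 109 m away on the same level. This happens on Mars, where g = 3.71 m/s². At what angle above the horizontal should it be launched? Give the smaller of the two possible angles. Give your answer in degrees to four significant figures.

Level-ground range R = v₀² sin(2θ)/g ⇒ sin(2θ) = gR/v₀² = 3.71 × 109 / 25.0² = 0.6470.
2θ = 40.32° or 180° − 40.32° = 139.7°, so θ = 20.16° or 69.84°.
The smaller angle is 20.16°.

20.16°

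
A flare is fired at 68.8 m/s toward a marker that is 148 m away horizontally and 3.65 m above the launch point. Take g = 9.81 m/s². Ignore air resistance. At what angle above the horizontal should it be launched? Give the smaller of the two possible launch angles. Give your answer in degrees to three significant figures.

Trajectory: y = x tanθ − g x² (1 + tan²θ)/(2v₀²). With x = 148, y = 3.65, v₀ = 68.8, g = 9.81:
22.70 tan²θ − 148 tanθ + (26.35) = 0.
tanθ = [148 ± √(148² − 4 × 22.70 × (26.35))] / (2 × 22.70) = (148 ± 139.7) / 45.40, giving tanθ = 0.1832 or 6.337.
θ = 10.38° or 81.03°; the smaller is 10.38°.

10.4°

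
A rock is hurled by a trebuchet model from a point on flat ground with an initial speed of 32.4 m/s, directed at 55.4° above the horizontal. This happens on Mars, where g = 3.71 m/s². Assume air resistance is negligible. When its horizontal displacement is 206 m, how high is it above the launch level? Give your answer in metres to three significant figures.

Components: vₓ = 32.40 cos 55.4° = 18.40 m/s, v_y0 = 32.40 sin 55.4° = 26.67 m/s.
x = vₓ t ⇒ t = 206/18.40 = 11.20 s.
Height: y = v_y0 t − ½ g t² = 26.67 × 11.20 − 1.855 × 11.20² = 298.6 − 232.6 = 66.06 m.

66.1 m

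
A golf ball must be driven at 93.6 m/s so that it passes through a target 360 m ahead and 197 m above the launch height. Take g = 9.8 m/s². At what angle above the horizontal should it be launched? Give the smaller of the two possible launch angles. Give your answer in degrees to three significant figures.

Trajectory: y = x tanθ − g x² (1 + tan²θ)/(2v₀²). With x = 360, y = 197, v₀ = 93.6, g = 9.80:
72.49 tan²θ − 360 tanθ + (269.5) = 0.
tanθ = [360 ± √(360² − 4 × 72.49 × (269.5))] / (2 × 72.49) = (360 ± 226.9) / 145.0, giving tanθ = 0.9184 or 4.048.
θ = 42.56° or 76.12°; the smaller is 42.56°.

42.6°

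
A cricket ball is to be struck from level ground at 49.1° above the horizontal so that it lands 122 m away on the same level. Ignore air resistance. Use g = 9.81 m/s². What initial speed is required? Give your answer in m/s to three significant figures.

From R = (v₀² / g) sin 2θ: v₀ = √(gR / sin 2θ).
v₀ = √(9.81 × 122 / sin 98.20°) = √(1197 / 0.9898) = √1209.2 = 34.77 m/s.

34.8 m/s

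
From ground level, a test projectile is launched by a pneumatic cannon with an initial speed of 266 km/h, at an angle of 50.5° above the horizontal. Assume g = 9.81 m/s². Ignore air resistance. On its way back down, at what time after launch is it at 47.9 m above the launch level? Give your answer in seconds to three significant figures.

10.7 s

Convert: 266 km/h = 266/3.6 = 73.89 m/s.
Horizontal component vₓ = 73.89 cos 50.5° = 47.00 m/s; vertical v_y0 = 73.89 sin 50.5° = 57.01 m/s.
Set y = v_y0 t − ½ g t² = 47.9: 4.905 t² − 57.01 t + 47.9 = 0.
t = [57.01 ± √(57.01² − 2·9.81·47.9)] / 9.81 = (57.01 ± 48.07) / 9.81, so t = 0.9116 s or t = 10.71 s.
The descending-branch root is 10.71 s.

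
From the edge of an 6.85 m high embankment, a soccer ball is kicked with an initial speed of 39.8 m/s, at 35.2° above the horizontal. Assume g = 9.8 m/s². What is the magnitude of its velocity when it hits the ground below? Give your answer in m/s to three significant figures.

Horizontal component vₓ = 39.80 cos 35.2° = 32.52 m/s; vertical v_y0 = 39.80 sin 35.2° = 22.94 m/s.
The projectile lands when y = 6.85 + (22.94) t − ½·9.80·t² = 0. Positive root: t = (22.94 + √(22.94² + 2·9.80·6.85)) / 9.80 = (22.94 + 25.70) / 9.80 = 4.964 s.
Vertical velocity at impact: v_y = v_y0 − g t = 22.94 − 9.80 × 4.964 = −25.70 m/s.
Speed: |v| = √(vₓ² + v_y²) = √(32.52² + 25.70²) = 41.45 m/s.

41.5 m/s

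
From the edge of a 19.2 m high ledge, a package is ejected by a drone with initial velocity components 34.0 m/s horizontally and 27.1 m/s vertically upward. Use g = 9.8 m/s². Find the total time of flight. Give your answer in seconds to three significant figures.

With up positive and y = 0 at the ground: y(t) = 19.2 + (27.10) t − 4.900 t². Setting y = 0 and taking the positive root: t = [27.10 + √(27.10² + 2·9.80·19.2)] / 9.80 = (27.10 + 33.33) / 9.80 = 6.166 s.

6.17 s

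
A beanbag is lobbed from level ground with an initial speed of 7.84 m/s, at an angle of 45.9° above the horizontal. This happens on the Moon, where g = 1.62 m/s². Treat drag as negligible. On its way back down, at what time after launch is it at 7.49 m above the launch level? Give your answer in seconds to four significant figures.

vₓ = 7.840 cos 45.9° = 5.456 m/s; v_y0 = 7.840 sin 45.9° = 5.630 m/s.
Set y = v_y0 t − ½ g t² = 7.49: 0.8100 t² − 5.630 t + 7.49 = 0.
t = [5.630 ± √(5.630² − 2·1.62·7.49)] / 1.62 = (5.630 ± 2.726) / 1.62, so t = 1.793 s or t = 5.158 s.
The descending-branch root is 5.158 s.

5.158 s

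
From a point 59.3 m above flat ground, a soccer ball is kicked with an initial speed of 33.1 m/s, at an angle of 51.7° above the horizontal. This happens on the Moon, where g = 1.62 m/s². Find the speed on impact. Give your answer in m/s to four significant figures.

vₓ = 33.10 cos 51.7° = 20.51 m/s; v_y0 = 33.10 sin 51.7° = 25.98 m/s.
Vertical motion (up positive, ground at y = 0): 0.8100 t² − (25.98) t − 59.3 = 0, so t = (25.98 + √(25.98² + 2·1.62·59.3)) / 1.62 = (25.98 + 29.44) / 1.62 = 34.21 s.
Vertical velocity at impact: v_y = v_y0 − g t = 25.98 − 1.62 × 34.21 = −29.44 m/s.
Speed: |v| = √(vₓ² + v_y²) = √(20.51² + 29.44²) = 35.89 m/s.

35.89 m/s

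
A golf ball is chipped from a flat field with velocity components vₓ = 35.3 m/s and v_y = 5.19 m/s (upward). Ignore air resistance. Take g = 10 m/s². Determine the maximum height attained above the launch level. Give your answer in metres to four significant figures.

Maximum height: H = v_y0² / (2g) = 5.190² / (2 × 10.0) = 1.347 m.

1.347 m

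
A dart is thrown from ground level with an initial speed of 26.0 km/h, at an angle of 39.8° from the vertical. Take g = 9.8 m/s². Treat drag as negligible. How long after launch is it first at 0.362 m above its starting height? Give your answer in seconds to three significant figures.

Convert: 26.0 km/h = 26.0/3.6 = 7.222 m/s.
Components: vₓ = 7.222 sin 39.8° = 4.623 m/s, v_y0 = 7.222 cos 39.8° = 5.549 m/s.
Set y = v_y0 t − ½ g t² = 0.362: 4.900 t² − 5.549 t + 0.362 = 0.
t = [5.549 ± √(5.549² − 2·9.80·0.362)] / 9.80 = (5.549 ± 4.868) / 9.80, so t = 0.06951 s or t = 1.063 s.
The first (ascending) time is 0.06951 s.

0.0695 s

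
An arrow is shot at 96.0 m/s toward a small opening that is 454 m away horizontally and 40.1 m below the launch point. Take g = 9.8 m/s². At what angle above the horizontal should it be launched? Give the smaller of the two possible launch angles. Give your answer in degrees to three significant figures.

9.04°

Trajectory: y = x tanθ − g x² (1 + tan²θ)/(2v₀²). With x = 454, y = −40.1, v₀ = 96.0, g = 9.80:
109.6 tan²θ − 454 tanθ + (69.49) = 0.
tanθ = [454 ± √(454² − 4 × 109.6 × (69.49))] / (2 × 109.6) = (454 ± 419.1) / 219.2, giving tanθ = 0.1592 or 3.984.
θ = 9.044° or 75.91°; the smaller is 9.044°.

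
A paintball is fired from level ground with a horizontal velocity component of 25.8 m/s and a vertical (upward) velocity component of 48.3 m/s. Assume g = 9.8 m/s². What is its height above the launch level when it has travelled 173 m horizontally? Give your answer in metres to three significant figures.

At x = 173 m, t = x/vₓ = 173/25.80 = 6.705 s.
Height: y = v_y0 t − ½ g t² = 48.30 × 6.705 − 4.900 × 6.705² = 323.9 − 220.3 = 103.6 m.

104 m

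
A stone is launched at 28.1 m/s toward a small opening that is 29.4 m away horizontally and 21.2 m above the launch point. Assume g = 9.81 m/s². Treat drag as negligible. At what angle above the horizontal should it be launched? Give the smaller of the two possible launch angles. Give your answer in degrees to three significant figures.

48.8°

Trajectory: y = x tanθ − g x² (1 + tan²θ)/(2v₀²). With x = 29.4, y = 21.2, v₀ = 28.1, g = 9.81:
5.369 tan²θ − 29.4 tanθ + (26.57) = 0.
tanθ = [29.4 ± √(29.4² − 4 × 5.369 × (26.57))] / (2 × 5.369) = (29.4 ± 17.14) / 10.74, giving tanθ = 1.142 or 4.334.
θ = 48.79° or 77.01°; the smaller is 48.79°.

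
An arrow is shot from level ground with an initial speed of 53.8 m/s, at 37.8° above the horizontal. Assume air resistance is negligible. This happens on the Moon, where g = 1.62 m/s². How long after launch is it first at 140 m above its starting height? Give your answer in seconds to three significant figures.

vₓ = 53.80 cos 37.8° = 42.51 m/s; v_y0 = 53.80 sin 37.8° = 32.97 m/s.
Set y = v_y0 t − ½ g t² = 140: 0.8100 t² − 32.97 t + 140 = 0.
t = [32.97 ± √(32.97² − 2·1.62·140)] / 1.62 = (32.97 ± 25.17) / 1.62, so t = 4.815 s or t = 35.89 s.
The first (ascending) time is 4.815 s.

4.82 s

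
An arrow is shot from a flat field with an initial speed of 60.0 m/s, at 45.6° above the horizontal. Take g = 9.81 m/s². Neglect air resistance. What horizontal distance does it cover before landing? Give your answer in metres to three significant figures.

367 m

Components: vₓ = 60.00 cos 45.6° = 41.98 m/s, v_y0 = 60.00 sin 45.6° = 42.87 m/s.
Flight time T = 2 v_y0 / g = 8.740 s.
Range: R = vₓ T = 41.98 × 8.740 = 366.9 m.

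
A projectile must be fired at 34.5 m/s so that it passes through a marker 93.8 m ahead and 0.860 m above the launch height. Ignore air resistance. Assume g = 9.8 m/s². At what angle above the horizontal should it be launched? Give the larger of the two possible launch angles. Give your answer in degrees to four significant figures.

Trajectory: y = x tanθ − g x² (1 + tan²θ)/(2v₀²). With x = 93.8, y = 0.860, v₀ = 34.5, g = 9.80:
36.22 tan²θ − 93.8 tanθ + (37.08) = 0.
tanθ = [93.8 ± √(93.8² − 4 × 36.22 × (37.08))] / (2 × 36.22) = (93.8 ± 58.53) / 72.44, giving tanθ = 0.4869 or 2.103.
θ = 25.96° or 64.57°; the larger is 64.57°.

64.57°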